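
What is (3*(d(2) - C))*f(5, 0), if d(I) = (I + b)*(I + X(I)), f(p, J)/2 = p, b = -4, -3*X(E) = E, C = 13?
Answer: -470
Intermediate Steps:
X(E) = -E/3
f(p, J) = 2*p
d(I) = 2*I*(-4 + I)/3 (d(I) = (I - 4)*(I - I/3) = (-4 + I)*(2*I/3) = 2*I*(-4 + I)/3)
(3*(d(2) - C))*f(5, 0) = (3*((⅔)*2*(-4 + 2) - 1*13))*(2*5) = (3*((⅔)*2*(-2) - 13))*10 = (3*(-8/3 - 13))*10 = (3*(-47/3))*10 = -47*10 = -470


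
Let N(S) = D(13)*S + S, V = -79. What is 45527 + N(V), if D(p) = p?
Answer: 44421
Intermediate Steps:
N(S) = 14*S (N(S) = 13*S + S = 14*S)
45527 + N(V) = 45527 + 14*(-79) = 45527 - 1106 = 44421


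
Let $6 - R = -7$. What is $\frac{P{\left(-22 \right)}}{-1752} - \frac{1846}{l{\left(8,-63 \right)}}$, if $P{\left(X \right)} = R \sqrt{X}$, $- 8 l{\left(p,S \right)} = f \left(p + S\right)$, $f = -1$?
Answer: $\frac{14768}{55} - \frac{13 i \sqrt{22}}{1752} \approx 268.51 - 0.034803 i$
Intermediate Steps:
$R = 13$ ($R = 6 - -7 = 6 + 7 = 13$)
$l{\left(p,S \right)} = \frac{S}{8} + \frac{p}{8}$ ($l{\left(p,S \right)} = - \frac{\left(-1\right) \left(p + S\right)}{8} = - \frac{\left(-1\right) \left(S + p\right)}{8} = - \frac{- S - p}{8} = \frac{S}{8} + \frac{p}{8}$)
$P{\left(X \right)} = 13 \sqrt{X}$
$\frac{P{\left(-22 \right)}}{-1752} - \frac{1846}{l{\left(8,-63 \right)}} = \frac{13 \sqrt{-22}}{-1752} - \frac{1846}{\frac{1}{8} \left(-63\right) + \frac{1}{8} \cdot 8} = 13 i \sqrt{22} \left(- \frac{1}{1752}\right) - \frac{1846}{- \frac{63}{8} + 1} = 13 i \sqrt{22} \left(- \frac{1}{1752}\right) - \frac{1846}{- \frac{55}{8}} = - \frac{13 i \sqrt{22}}{1752} - - \frac{14768}{55} = - \frac{13 i \sqrt{22}}{1752} + \frac{14768}{55} = \frac{14768}{55} - \frac{13 i \sqrt{22}}{1752}$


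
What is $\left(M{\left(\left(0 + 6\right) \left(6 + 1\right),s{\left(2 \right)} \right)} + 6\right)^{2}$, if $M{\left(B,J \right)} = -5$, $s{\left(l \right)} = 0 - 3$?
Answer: $1$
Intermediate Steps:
$s{\left(l \right)} = -3$ ($s{\left(l \right)} = 0 - 3 = -3$)
$\left(M{\left(\left(0 + 6\right) \left(6 + 1\right),s{\left(2 \right)} \right)} + 6\right)^{2} = \left(-5 + 6\right)^{2} = 1^{2} = 1$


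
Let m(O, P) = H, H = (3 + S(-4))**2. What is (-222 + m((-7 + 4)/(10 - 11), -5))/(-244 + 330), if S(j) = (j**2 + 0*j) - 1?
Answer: 51/43 ≈ 1.1860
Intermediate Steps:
S(j) = -1 + j**2 (S(j) = (j**2 + 0) - 1 = j**2 - 1 = -1 + j**2)
H = 324 (H = (3 + (-1 + (-4)**2))**2 = (3 + (-1 + 16))**2 = (3 + 15)**2 = 18**2 = 324)
m(O, P) = 324
(-222 + m((-7 + 4)/(10 - 11), -5))/(-244 + 330) = (-222 + 324)/(-244 + 330) = 102/86 = 102*(1/86) = 51/43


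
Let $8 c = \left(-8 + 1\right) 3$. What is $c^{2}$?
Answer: $\frac{441}{64} \approx 6.8906$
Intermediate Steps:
$c = - \frac{21}{8}$ ($c = \frac{\left(-8 + 1\right) 3}{8} = \frac{\left(-7\right) 3}{8} = \frac{1}{8} \left(-21\right) = - \frac{21}{8} \approx -2.625$)
$c^{2} = \left(- \frac{21}{8}\right)^{2} = \frac{441}{64}$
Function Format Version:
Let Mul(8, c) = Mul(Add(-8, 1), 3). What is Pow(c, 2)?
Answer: Rational(441, 64) ≈ 6.8906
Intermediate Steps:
c = Rational(-21, 8) (c = Mul(Rational(1, 8), Mul(Add(-8, 1), 3)) = Mul(Rational(1, 8), Mul(-7, 3)) = Mul(Rational(1, 8), -21) = Rational(-21, 8) ≈ -2.6250)
Pow(c, 2) = Pow(Rational(-21, 8), 2) = Rational(441, 64)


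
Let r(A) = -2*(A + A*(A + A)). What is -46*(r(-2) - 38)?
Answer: 2300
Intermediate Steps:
r(A) = -4*A**2 - 2*A (r(A) = -2*(A + A*(2*A)) = -2*(A + 2*A**2) = -4*A**2 - 2*A)
-46*(r(-2) - 38) = -46*(-2*(-2)*(1 + 2*(-2)) - 38) = -46*(-2*(-2)*(1 - 4) - 38) = -46*(-2*(-2)*(-3) - 38) = -46*(-12 - 38) = -46*(-50) = 2300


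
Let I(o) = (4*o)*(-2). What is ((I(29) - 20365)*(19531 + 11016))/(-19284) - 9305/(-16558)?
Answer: 5209042450771/159652236 ≈ 32627.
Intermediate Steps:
I(o) = -8*o
((I(29) - 20365)*(19531 + 11016))/(-19284) - 9305/(-16558) = ((-8*29 - 20365)*(19531 + 11016))/(-19284) - 9305/(-16558) = ((-232 - 20365)*30547)*(-1/19284) - 9305*(-1/16558) = -20597*30547*(-1/19284) + 9305/16558 = -629176559*(-1/19284) + 9305/16558 = 629176559/19284 + 9305/16558 = 5209042450771/159652236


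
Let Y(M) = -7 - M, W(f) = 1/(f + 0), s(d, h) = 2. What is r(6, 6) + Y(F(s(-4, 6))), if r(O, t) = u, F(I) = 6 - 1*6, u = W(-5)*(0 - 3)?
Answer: -32/5 ≈ -6.4000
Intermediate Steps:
W(f) = 1/f
u = ⅗ (u = (0 - 3)/(-5) = -⅕*(-3) = ⅗ ≈ 0.60000)
F(I) = 0 (F(I) = 6 - 6 = 0)
r(O, t) = ⅗
r(6, 6) + Y(F(s(-4, 6))) = ⅗ + (-7 - 1*0) = ⅗ + (-7 + 0) = ⅗ - 7 = -32/5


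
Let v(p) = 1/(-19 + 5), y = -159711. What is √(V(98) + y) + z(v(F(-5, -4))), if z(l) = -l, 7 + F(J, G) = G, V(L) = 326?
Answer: 1/14 + I*√159385 ≈ 0.071429 + 399.23*I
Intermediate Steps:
F(J, G) = -7 + G
v(p) = -1/14 (v(p) = 1/(-14) = -1/14)
√(V(98) + y) + z(v(F(-5, -4))) = √(326 - 159711) - 1*(-1/14) = √(-159385) + 1/14 = I*√159385 + 1/14 = 1/14 + I*√159385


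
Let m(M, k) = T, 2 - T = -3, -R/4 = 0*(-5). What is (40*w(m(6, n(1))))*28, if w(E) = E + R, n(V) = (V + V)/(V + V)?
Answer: 5600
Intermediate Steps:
R = 0 (R = -0*(-5) = -4*0 = 0)
n(V) = 1 (n(V) = (2*V)/((2*V)) = (2*V)*(1/(2*V)) = 1)
T = 5 (T = 2 - 1*(-3) = 2 + 3 = 5)
m(M, k) = 5
w(E) = E (w(E) = E + 0 = E)
(40*w(m(6, n(1))))*28 = (40*5)*28 = 200*28 = 5600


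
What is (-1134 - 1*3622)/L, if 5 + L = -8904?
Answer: 4756/8909 ≈ 0.53384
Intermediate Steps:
L = -8909 (L = -5 - 8904 = -8909)
(-1134 - 1*3622)/L = (-1134 - 1*3622)/(-8909) = (-1134 - 3622)*(-1/8909) = -4756*(-1/8909) = 4756/8909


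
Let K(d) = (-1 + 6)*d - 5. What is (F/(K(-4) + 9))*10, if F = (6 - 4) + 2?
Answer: -5/2 ≈ -2.5000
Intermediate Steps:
K(d) = -5 + 5*d (K(d) = 5*d - 5 = -5 + 5*d)
F = 4 (F = 2 + 2 = 4)
(F/(K(-4) + 9))*10 = (4/((-5 + 5*(-4)) + 9))*10 = (4/((-5 - 20) + 9))*10 = (4/(-25 + 9))*10 = (4/(-16))*10 = -1/16*4*10 = -¼*10 = -5/2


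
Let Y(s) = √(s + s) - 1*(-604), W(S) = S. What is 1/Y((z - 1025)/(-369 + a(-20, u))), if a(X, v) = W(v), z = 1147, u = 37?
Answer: 50132/30279789 - I*√5063/30279789 ≈ 0.0016556 - 2.3499e-6*I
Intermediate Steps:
a(X, v) = v
Y(s) = 604 + √2*√s (Y(s) = √(2*s) + 604 = √2*√s + 604 = 604 + √2*√s)
1/Y((z - 1025)/(-369 + a(-20, u))) = 1/(604 + √2*√((1147 - 1025)/(-369 + 37))) = 1/(604 + √2*√(122/(-332))) = 1/(604 + √2*√(122*(-1/332))) = 1/(604 + √2*√(-61/166)) = 1/(604 + √2*(I*√10126/166)) = 1/(604 + I*√5063/83)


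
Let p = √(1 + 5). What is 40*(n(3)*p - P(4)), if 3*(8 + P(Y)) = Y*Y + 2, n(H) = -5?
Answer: 80 - 200*√6 ≈ -409.90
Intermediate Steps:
P(Y) = -22/3 + Y²/3 (P(Y) = -8 + (Y*Y + 2)/3 = -8 + (Y² + 2)/3 = -8 + (2 + Y²)/3 = -8 + (⅔ + Y²/3) = -22/3 + Y²/3)
p = √6 ≈ 2.4495
40*(n(3)*p - P(4)) = 40*(-5*√6 - (-22/3 + (⅓)*4²)) = 40*(-5*√6 - (-22/3 + (⅓)*16)) = 40*(-5*√6 - (-22/3 + 16/3)) = 40*(-5*√6 - 1*(-2)) = 40*(-5*√6 + 2) = 40*(2 - 5*√6) = 80 - 200*√6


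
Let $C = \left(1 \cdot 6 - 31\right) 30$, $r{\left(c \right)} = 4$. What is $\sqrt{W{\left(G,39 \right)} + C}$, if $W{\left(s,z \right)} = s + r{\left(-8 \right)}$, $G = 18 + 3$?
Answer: $5 i \sqrt{29} \approx 26.926 i$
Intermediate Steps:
$G = 21$
$W{\left(s,z \right)} = 4 + s$ ($W{\left(s,z \right)} = s + 4 = 4 + s$)
$C = -750$ ($C = \left(6 - 31\right) 30 = \left(-25\right) 30 = -750$)
$\sqrt{W{\left(G,39 \right)} + C} = \sqrt{\left(4 + 21\right) - 750} = \sqrt{25 - 750} = \sqrt{-725} = 5 i \sqrt{29}$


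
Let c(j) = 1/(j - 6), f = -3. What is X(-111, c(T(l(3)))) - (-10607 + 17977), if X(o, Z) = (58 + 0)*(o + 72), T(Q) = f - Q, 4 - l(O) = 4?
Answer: -9632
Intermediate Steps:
l(O) = 0 (l(O) = 4 - 1*4 = 4 - 4 = 0)
T(Q) = -3 - Q
c(j) = 1/(-6 + j)
X(o, Z) = 4176 + 58*o (X(o, Z) = 58*(72 + o) = 4176 + 58*o)
X(-111, c(T(l(3)))) - (-10607 + 17977) = (4176 + 58*(-111)) - (-10607 + 17977) = (4176 - 6438) - 1*7370 = -2262 - 7370 = -9632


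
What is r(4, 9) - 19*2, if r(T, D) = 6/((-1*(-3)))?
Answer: -36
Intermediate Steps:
r(T, D) = 2 (r(T, D) = 6/3 = 6*(1/3) = 2)
r(4, 9) - 19*2 = 2 - 19*2 = 2 - 38 = -36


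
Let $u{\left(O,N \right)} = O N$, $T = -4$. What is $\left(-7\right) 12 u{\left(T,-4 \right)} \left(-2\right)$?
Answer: $2688$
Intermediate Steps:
$u{\left(O,N \right)} = N O$
$\left(-7\right) 12 u{\left(T,-4 \right)} \left(-2\right) = \left(-7\right) 12 \left(-4\right) \left(-4\right) \left(-2\right) = - 84 \cdot 16 \left(-2\right) = \left(-84\right) \left(-32\right) = 2688$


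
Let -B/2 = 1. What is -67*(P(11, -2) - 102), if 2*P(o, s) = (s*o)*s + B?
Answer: 5427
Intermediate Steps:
B = -2 (B = -2*1 = -2)
P(o, s) = -1 + o*s**2/2 (P(o, s) = ((s*o)*s - 2)/2 = ((o*s)*s - 2)/2 = (o*s**2 - 2)/2 = (-2 + o*s**2)/2 = -1 + o*s**2/2)
-67*(P(11, -2) - 102) = -67*((-1 + (1/2)*11*(-2)**2) - 102) = -67*((-1 + (1/2)*11*4) - 102) = -67*((-1 + 22) - 102) = -67*(21 - 102) = -67*(-81) = 5427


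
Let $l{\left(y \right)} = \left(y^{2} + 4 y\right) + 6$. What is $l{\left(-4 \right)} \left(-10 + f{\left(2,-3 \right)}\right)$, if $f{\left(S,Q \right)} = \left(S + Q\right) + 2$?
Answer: $-54$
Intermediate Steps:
$f{\left(S,Q \right)} = 2 + Q + S$ ($f{\left(S,Q \right)} = \left(Q + S\right) + 2 = 2 + Q + S$)
$l{\left(y \right)} = 6 + y^{2} + 4 y$
$l{\left(-4 \right)} \left(-10 + f{\left(2,-3 \right)}\right) = \left(6 + \left(-4\right)^{2} + 4 \left(-4\right)\right) \left(-10 + \left(2 - 3 + 2\right)\right) = \left(6 + 16 - 16\right) \left(-10 + 1\right) = 6 \left(-9\right) = -54$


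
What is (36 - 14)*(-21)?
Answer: -462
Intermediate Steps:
(36 - 14)*(-21) = 22*(-21) = -462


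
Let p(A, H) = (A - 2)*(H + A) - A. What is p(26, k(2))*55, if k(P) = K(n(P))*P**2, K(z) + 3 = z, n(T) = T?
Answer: 27610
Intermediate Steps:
K(z) = -3 + z
k(P) = P**2*(-3 + P) (k(P) = (-3 + P)*P**2 = P**2*(-3 + P))
p(A, H) = -A + (-2 + A)*(A + H) (p(A, H) = (-2 + A)*(A + H) - A = -A + (-2 + A)*(A + H))
p(26, k(2))*55 = (26**2 - 3*26 - 2*2**2*(-3 + 2) + 26*(2**2*(-3 + 2)))*55 = (676 - 78 - 8*(-1) + 26*(4*(-1)))*55 = (676 - 78 - 2*(-4) + 26*(-4))*55 = (676 - 78 + 8 - 104)*55 = 502*55 = 27610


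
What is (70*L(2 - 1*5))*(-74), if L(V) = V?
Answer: 15540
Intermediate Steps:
(70*L(2 - 1*5))*(-74) = (70*(2 - 1*5))*(-74) = (70*(2 - 5))*(-74) = (70*(-3))*(-74) = -210*(-74) = 15540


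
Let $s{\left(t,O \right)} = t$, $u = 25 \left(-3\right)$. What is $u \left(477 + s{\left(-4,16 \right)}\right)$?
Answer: $-35475$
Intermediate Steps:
$u = -75$
$u \left(477 + s{\left(-4,16 \right)}\right) = - 75 \left(477 - 4\right) = \left(-75\right) 473 = -35475$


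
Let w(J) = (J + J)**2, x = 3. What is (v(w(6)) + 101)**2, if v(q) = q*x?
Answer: 284089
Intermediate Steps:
w(J) = 4*J**2 (w(J) = (2*J)**2 = 4*J**2)
v(q) = 3*q (v(q) = q*3 = 3*q)
(v(w(6)) + 101)**2 = (3*(4*6**2) + 101)**2 = (3*(4*36) + 101)**2 = (3*144 + 101)**2 = (432 + 101)**2 = 533**2 = 284089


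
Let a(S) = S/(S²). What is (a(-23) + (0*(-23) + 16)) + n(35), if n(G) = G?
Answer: 1172/23 ≈ 50.957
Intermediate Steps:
a(S) = 1/S (a(S) = S/S² = 1/S)
(a(-23) + (0*(-23) + 16)) + n(35) = (1/(-23) + (0*(-23) + 16)) + 35 = (-1/23 + (0 + 16)) + 35 = (-1/23 + 16) + 35 = 367/23 + 35 = 1172/23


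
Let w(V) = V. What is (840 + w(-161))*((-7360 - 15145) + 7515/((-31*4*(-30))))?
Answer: -3789321781/248 ≈ -1.5280e+7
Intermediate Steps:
(840 + w(-161))*((-7360 - 15145) + 7515/((-31*4*(-30)))) = (840 - 161)*((-7360 - 15145) + 7515/((-31*4*(-30)))) = 679*(-22505 + 7515/((-124*(-30)))) = 679*(-22505 + 7515/3720) = 679*(-22505 + 7515*(1/3720)) = 679*(-22505 + 501/248) = 679*(-5580739/248) = -3789321781/248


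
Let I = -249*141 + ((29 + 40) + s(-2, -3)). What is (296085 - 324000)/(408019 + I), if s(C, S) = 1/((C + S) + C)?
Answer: -65135/870284 ≈ -0.074843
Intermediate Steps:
s(C, S) = 1/(S + 2*C)
I = -245281/7 (I = -249*141 + ((29 + 40) + 1/(-3 + 2*(-2))) = -35109 + (69 + 1/(-3 - 4)) = -35109 + (69 + 1/(-7)) = -35109 + (69 - ⅐) = -35109 + 482/7 = -245281/7 ≈ -35040.)
(296085 - 324000)/(408019 + I) = (296085 - 324000)/(408019 - 245281/7) = -27915/2610852/7 = -27915*7/2610852 = -65135/870284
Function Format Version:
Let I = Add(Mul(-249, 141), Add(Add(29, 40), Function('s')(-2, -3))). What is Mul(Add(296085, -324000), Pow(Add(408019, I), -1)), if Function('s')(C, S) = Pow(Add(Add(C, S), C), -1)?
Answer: Rational(-65135, 870284) ≈ -0.074843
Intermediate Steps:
Function('s')(C, S) = Pow(Add(S, Mul(2, C)), -1)
I = Rational(-245281, 7) (I = Add(Mul(-249, 141), Add(Add(29, 40), Pow(Add(-3, Mul(2, -2)), -1))) = Add(-35109, Add(69, Pow(Add(-3, -4), -1))) = Add(-35109, Add(69, Pow(-7, -1))) = Add(-35109, Add(69, Rational(-1, 7))) = Add(-35109, Rational(482, 7)) = Rational(-245281, 7) ≈ -35040.)
Mul(Add(296085, -324000), Pow(Add(408019, I), -1)) = Mul(Add(296085, -324000), Pow(Add(408019, Rational(-245281, 7)), -1)) = Mul(-27915, Pow(Rational(2610852, 7), -1)) = Mul(-27915, Rational(7, 2610852)) = Rational(-65135, 870284)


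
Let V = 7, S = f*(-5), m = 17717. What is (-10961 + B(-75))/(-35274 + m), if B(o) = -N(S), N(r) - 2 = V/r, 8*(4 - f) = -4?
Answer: 493321/790065 ≈ 0.62441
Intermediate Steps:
f = 9/2 (f = 4 - 1/8*(-4) = 4 + 1/2 = 9/2 ≈ 4.5000)
S = -45/2 (S = (9/2)*(-5) = -45/2 ≈ -22.500)
N(r) = 2 + 7/r
B(o) = -76/45 (B(o) = -(2 + 7/(-45/2)) = -(2 + 7*(-2/45)) = -(2 - 14/45) = -1*76/45 = -76/45)
(-10961 + B(-75))/(-35274 + m) = (-10961 - 76/45)/(-35274 + 17717) = -493321/45/(-17557) = -493321/45*(-1/17557) = 493321/790065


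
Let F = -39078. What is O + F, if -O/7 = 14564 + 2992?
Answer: -161970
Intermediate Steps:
O = -122892 (O = -7*(14564 + 2992) = -7*17556 = -122892)
O + F = -122892 - 39078 = -161970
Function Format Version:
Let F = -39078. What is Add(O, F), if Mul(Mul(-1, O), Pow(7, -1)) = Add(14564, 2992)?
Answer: -161970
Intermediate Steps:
O = -122892 (O = Mul(-7, Add(14564, 2992)) = Mul(-7, 17556) = -122892)
Add(O, F) = Add(-122892, -39078) = -161970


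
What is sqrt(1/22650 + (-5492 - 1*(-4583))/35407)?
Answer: I*sqrt(659328595208706)/160393710 ≈ 0.16009*I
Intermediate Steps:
sqrt(1/22650 + (-5492 - 1*(-4583))/35407) = sqrt(1/22650 + (-5492 + 4583)*(1/35407)) = sqrt(1/22650 - 909*1/35407) = sqrt(1/22650 - 909/35407) = sqrt(-20553443/801968550) = I*sqrt(659328595208706)/160393710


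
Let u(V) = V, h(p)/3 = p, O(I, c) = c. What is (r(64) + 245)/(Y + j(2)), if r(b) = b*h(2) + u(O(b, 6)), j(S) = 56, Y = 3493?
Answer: 635/3549 ≈ 0.17892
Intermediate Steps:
h(p) = 3*p
r(b) = 6 + 6*b (r(b) = b*(3*2) + 6 = b*6 + 6 = 6*b + 6 = 6 + 6*b)
(r(64) + 245)/(Y + j(2)) = ((6 + 6*64) + 245)/(3493 + 56) = ((6 + 384) + 245)/3549 = (390 + 245)*(1/3549) = 635*(1/3549) = 635/3549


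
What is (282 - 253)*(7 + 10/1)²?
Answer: 8381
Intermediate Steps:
(282 - 253)*(7 + 10/1)² = 29*(7 + 10*1)² = 29*(7 + 10)² = 29*17² = 29*289 = 8381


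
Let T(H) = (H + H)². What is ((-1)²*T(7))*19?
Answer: 3724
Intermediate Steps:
T(H) = 4*H² (T(H) = (2*H)² = 4*H²)
((-1)²*T(7))*19 = ((-1)²*(4*7²))*19 = (1*(4*49))*19 = (1*196)*19 = 196*19 = 3724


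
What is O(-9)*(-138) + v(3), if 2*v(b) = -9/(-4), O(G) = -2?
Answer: 2217/8 ≈ 277.13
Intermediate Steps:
v(b) = 9/8 (v(b) = (-9/(-4))/2 = (-9*(-¼))/2 = (½)*(9/4) = 9/8)
O(-9)*(-138) + v(3) = -2*(-138) + 9/8 = 276 + 9/8 = 2217/8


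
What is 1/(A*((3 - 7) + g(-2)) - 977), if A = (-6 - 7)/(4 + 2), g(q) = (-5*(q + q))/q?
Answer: -3/2840 ≈ -0.0010563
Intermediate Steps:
g(q) = -10 (g(q) = (-10*q)/q = -10)
A = -13/6 ≈ -2.1667
1/(A*((3 - 7) + g(-2)) - 977) = 1/(-13*((3 - 7) - 10)/6 - 977) = 1/(-13*(-4 - 10)/6 - 977) = 1/(-13/6*(-14) - 977) = 1/(91/3 - 977) = 1/(-2840/3) = -3/2840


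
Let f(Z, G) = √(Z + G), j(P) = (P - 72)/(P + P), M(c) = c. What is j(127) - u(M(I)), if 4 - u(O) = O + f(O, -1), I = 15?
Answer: 2849/254 + √14 ≈ 14.958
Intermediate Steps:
j(P) = (-72 + P)/(2*P) (j(P) = (-72 + P)/((2*P)) = (-72 + P)*(1/(2*P)) = (-72 + P)/(2*P))
f(Z, G) = √(G + Z)
u(O) = 4 - O - √(-1 + O) (u(O) = 4 - (O + √(-1 + O)) = 4 + (-O - √(-1 + O)) = 4 - O - √(-1 + O))
j(127) - u(M(I)) = (½)*(-72 + 127)/127 - (4 - 1*15 - √(-1 + 15)) = (½)*(1/127)*55 - (4 - 15 - √14) = 55/254 - (-11 - √14) = 55/254 + (11 + √14) = 2849/254 + √14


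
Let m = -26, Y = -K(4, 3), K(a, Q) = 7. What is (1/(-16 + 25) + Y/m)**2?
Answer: 7921/54756 ≈ 0.14466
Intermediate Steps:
Y = -7 (Y = -1*7 = -7)
(1/(-16 + 25) + Y/m)**2 = (1/(-16 + 25) - 7/(-26))**2 = (1/9 - 7*(-1/26))**2 = (1/9 + 7/26)**2 = (89/234)**2 = 7921/54756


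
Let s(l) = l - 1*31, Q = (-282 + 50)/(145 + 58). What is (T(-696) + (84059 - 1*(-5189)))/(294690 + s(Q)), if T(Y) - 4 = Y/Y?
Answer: 208257/687535 ≈ 0.30290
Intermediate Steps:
Q = -8/7 (Q = -232/203 = -232*1/203 = -8/7 ≈ -1.1429)
T(Y) = 5 (T(Y) = 4 + Y/Y = 4 + 1 = 5)
s(l) = -31 + l (s(l) = l - 31 = -31 + l)
(T(-696) + (84059 - 1*(-5189)))/(294690 + s(Q)) = (5 + (84059 - 1*(-5189)))/(294690 + (-31 - 8/7)) = (5 + (84059 + 5189))/(294690 - 225/7) = (5 + 89248)/(2062605/7) = 89253*(7/2062605) = 208257/687535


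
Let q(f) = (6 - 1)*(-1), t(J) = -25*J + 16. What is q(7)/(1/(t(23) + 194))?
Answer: 1825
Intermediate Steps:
t(J) = 16 - 25*J
q(f) = -5 (q(f) = 5*(-1) = -5)
q(7)/(1/(t(23) + 194)) = -(1050 - 2875) = -5/(1/((16 - 575) + 194)) = -5/(1/(-559 + 194)) = -5/(1/(-365)) = -5/(-1/365) = -5*(-365) = 1825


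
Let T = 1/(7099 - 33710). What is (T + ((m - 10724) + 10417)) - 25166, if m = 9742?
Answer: -418617642/26611 ≈ -15731.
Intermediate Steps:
T = -1/26611 (T = 1/(-26611) = -1/26611 ≈ -3.7578e-5)
(T + ((m - 10724) + 10417)) - 25166 = (-1/26611 + ((9742 - 10724) + 10417)) - 25166 = (-1/26611 + (-982 + 10417)) - 25166 = (-1/26611 + 9435) - 25166 = 251074784/26611 - 25166 = -418617642/26611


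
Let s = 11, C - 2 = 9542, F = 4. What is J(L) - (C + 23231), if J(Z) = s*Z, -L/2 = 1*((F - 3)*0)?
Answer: -32775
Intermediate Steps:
C = 9544 (C = 2 + 9542 = 9544)
L = 0 (L = -2*(4 - 3)*0 = -2*1*0 = -2*0 = 0)
J(Z) = 11*Z
J(L) - (C + 23231) = 11*0 - (9544 + 23231) = 0 - 1*32775 = 0 - 32775 = -32775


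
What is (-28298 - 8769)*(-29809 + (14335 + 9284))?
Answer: 229444730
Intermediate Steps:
(-28298 - 8769)*(-29809 + (14335 + 9284)) = -37067*(-29809 + 23619) = -37067*(-6190) = 229444730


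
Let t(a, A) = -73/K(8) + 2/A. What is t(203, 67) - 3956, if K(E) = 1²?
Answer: -269941/67 ≈ -4029.0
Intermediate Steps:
K(E) = 1
t(a, A) = -73 + 2/A (t(a, A) = -73/1 + 2/A = -73*1 + 2/A = -73 + 2/A)
t(203, 67) - 3956 = (-73 + 2/67) - 3956 = -4889/67 - 3956 = -269941/67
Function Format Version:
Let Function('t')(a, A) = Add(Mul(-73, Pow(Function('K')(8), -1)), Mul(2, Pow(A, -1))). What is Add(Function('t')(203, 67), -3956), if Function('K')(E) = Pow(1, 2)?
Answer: Rational(-269941, 67) ≈ -4029.0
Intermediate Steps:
Function('K')(E) = 1
Function('t')(a, A) = Add(-73, Mul(2, Pow(A, -1))) (Function('t')(a, A) = Add(Mul(-73, Pow(1, -1)), Mul(2, Pow(A, -1))) = Add(Mul(-73, 1), Mul(2, Pow(A, -1))) = Add(-73, Mul(2, Pow(A, -1))))
Add(Function('t')(203, 67), -3956) = Add(Add(-73, Mul(2, Pow(67, -1))), -3956) = Add(Add(-73, Mul(2, Rational(1, 67))), -3956) = Add(Add(-73, Rational(2, 67)), -3956) = Add(Rational(-4889, 67), -3956) = Rational(-269941, 67)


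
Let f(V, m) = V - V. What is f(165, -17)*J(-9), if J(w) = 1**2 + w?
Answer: 0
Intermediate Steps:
f(V, m) = 0
J(w) = 1 + w
f(165, -17)*J(-9) = 0*(1 - 9) = 0*(-8) = 0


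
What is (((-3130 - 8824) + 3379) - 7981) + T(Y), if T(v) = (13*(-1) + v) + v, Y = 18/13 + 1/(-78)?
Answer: -646084/39 ≈ -16566.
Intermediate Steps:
Y = 107/78 (Y = 18*(1/13) + 1*(-1/78) = 18/13 - 1/78 = 107/78 ≈ 1.3718)
T(v) = -13 + 2*v (T(v) = (-13 + v) + v = -13 + 2*v)
(((-3130 - 8824) + 3379) - 7981) + T(Y) = (((-3130 - 8824) + 3379) - 7981) + (-13 + 2*(107/78)) = ((-11954 + 3379) - 7981) + (-13 + 107/39) = (-8575 - 7981) - 400/39 = -16556 - 400/39 = -646084/39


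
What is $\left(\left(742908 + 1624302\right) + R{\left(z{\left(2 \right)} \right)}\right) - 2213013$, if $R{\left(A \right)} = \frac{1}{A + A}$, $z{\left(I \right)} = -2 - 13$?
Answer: $\frac{4625909}{30} \approx 1.542 \cdot 10^{5}$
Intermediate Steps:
$z{\left(I \right)} = -15$ ($z{\left(I \right)} = -2 - 13 = -15$)
$R{\left(A \right)} = \frac{1}{2 A}$
$\left(\left(742908 + 1624302\right) + R{\left(z{\left(2 \right)} \right)}\right) - 2213013 = \left(\left(742908 + 1624302\right) + \frac{1}{2 \left(-15\right)}\right) - 2213013 = \left(2367210 + \frac{1}{2} \left(- \frac{1}{15}\right)\right) - 2213013 = \left(2367210 - \frac{1}{30}\right) - 2213013 = \frac{71016299}{30} - 2213013 = \frac{4625909}{30}$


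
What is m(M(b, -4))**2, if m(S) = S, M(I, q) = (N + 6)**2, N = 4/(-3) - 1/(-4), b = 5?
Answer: 12117361/20736 ≈ 584.36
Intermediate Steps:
N = -13/12 (N = 4*(-1/3) - 1*(-1/4) = -4/3 + 1/4 = -13/12 ≈ -1.0833)
M(I, q) = 3481/144 (M(I, q) = (-13/12 + 6)**2 = (59/12)**2 = 3481/144)
m(M(b, -4))**2 = (3481/144)**2 = 12117361/20736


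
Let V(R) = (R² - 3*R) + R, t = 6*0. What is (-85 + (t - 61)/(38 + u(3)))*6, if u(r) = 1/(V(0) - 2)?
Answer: -12994/25 ≈ -519.76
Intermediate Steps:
t = 0
V(R) = R² - 2*R
u(r) = -½ (u(r) = 1/(0*(-2 + 0) - 2) = 1/(0*(-2) - 2) = 1/(0 - 2) = 1/(-2) = -½)
(-85 + (t - 61)/(38 + u(3)))*6 = (-85 + (0 - 61)/(38 - ½))*6 = (-85 - 61/75/2)*6 = (-85 - 61*2/75)*6 = (-85 - 122/75)*6 = -6497/75*6 = -12994/25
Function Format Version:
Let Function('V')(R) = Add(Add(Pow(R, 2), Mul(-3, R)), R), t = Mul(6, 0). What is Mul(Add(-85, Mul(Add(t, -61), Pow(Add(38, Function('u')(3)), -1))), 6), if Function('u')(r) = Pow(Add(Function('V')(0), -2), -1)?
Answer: Rational(-12994, 25) ≈ -519.76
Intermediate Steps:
t = 0
Function('V')(R) = Add(Pow(R, 2), Mul(-2, R))
Function('u')(r) = Rational(-1, 2) (Function('u')(r) = Pow(Add(Mul(0, Add(-2, 0)), -2), -1) = Pow(Add(Mul(0, -2), -2), -1) = Pow(Add(0, -2), -1) = Pow(-2, -1) = Rational(-1, 2))
Mul(Add(-85, Mul(Add(t, -61), Pow(Add(38, Function('u')(3)), -1))), 6) = Mul(Add(-85, Mul(Add(0, -61), Pow(Add(38, Rational(-1, 2)), -1))), 6) = Mul(Add(-85, Mul(-61, Pow(Rational(75, 2), -1))), 6) = Mul(Add(-85, Mul(-61, Rational(2, 75))), 6) = Mul(Add(-85, Rational(-122, 75)), 6) = Mul(Rational(-6497, 75), 6) = Rational(-12994, 25)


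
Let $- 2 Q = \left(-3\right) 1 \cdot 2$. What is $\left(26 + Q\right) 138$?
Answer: $4002$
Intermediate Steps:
$Q = 3$ ($Q = - \frac{\left(-3\right) 1 \cdot 2}{2} = - \frac{\left(-3\right) 2}{2} = \left(- \frac{1}{2}\right) \left(-6\right) = 3$)
$\left(26 + Q\right) 138 = \left(26 + 3\right) 138 = 29 \cdot 138 = 4002$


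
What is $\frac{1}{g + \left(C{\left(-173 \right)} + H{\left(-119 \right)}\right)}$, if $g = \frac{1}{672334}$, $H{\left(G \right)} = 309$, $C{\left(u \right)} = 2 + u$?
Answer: $\frac{672334}{92782093} \approx 0.0072464$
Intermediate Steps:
$g = \frac{1}{672334} \approx 1.4874 \cdot 10^{-6}$
$\frac{1}{g + \left(C{\left(-173 \right)} + H{\left(-119 \right)}\right)} = \frac{1}{\frac{1}{672334} + \left(\left(2 - 173\right) + 309\right)} = \frac{1}{\frac{1}{672334} + \left(-171 + 309\right)} = \frac{1}{\frac{1}{672334} + 138} = \frac{1}{\frac{92782093}{672334}} = \frac{672334}{92782093}$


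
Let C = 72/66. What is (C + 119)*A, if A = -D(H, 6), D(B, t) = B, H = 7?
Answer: -9247/11 ≈ -840.64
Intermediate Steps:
C = 12/11 (C = 72*(1/66) = 12/11 ≈ 1.0909)
A = -7 (A = -1*7 = -7)
(C + 119)*A = (12/11 + 119)*(-7) = (1321/11)*(-7) = -9247/11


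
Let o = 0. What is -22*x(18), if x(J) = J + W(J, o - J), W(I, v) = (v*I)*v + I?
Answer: -129096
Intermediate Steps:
W(I, v) = I + I*v**2 (W(I, v) = (I*v)*v + I = I*v**2 + I = I + I*v**2)
x(J) = J + J*(1 + J**2) (x(J) = J + J*(1 + (0 - J)**2) = J + J*(1 + (-J)**2) = J + J*(1 + J**2))
-22*x(18) = -396*(2 + 18**2) = -396*(2 + 324) = -396*326 = -22*5868 = -129096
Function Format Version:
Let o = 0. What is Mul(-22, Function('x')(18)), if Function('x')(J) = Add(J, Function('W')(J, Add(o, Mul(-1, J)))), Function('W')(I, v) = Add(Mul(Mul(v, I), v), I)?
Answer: -129096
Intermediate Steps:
Function('W')(I, v) = Add(I, Mul(I, Pow(v, 2))) (Function('W')(I, v) = Add(Mul(Mul(I, v), v), I) = Add(Mul(I, Pow(v, 2)), I) = Add(I, Mul(I, Pow(v, 2))))
Function('x')(J) = Add(J, Mul(J, Add(1, Pow(J, 2)))) (Function('x')(J) = Add(J, Mul(J, Add(1, Pow(Add(0, Mul(-1, J)), 2)))) = Add(J, Mul(J, Add(1, Pow(Mul(-1, J), 2)))) = Add(J, Mul(J, Add(1, Pow(J, 2)))))
Mul(-22, Function('x')(18)) = Mul(-22, Mul(18, Add(2, Pow(18, 2)))) = Mul(-22, Mul(18, Add(2, 324))) = Mul(-22, Mul(18, 326)) = Mul(-22, 5868) = -129096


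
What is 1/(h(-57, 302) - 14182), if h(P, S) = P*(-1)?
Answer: -1/14125 ≈ -7.0796e-5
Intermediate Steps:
h(P, S) = -P
1/(h(-57, 302) - 14182) = 1/(-1*(-57) - 14182) = 1/(57 - 14182) = 1/(-14125) = -1/14125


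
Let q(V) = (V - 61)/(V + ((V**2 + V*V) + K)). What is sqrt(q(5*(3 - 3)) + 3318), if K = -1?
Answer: sqrt(3379) ≈ 58.129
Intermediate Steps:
q(V) = (-61 + V)/(-1 + V + 2*V**2) (q(V) = (V - 61)/(V + ((V**2 + V*V) - 1)) = (-61 + V)/(V + ((V**2 + V**2) - 1)) = (-61 + V)/(V + (2*V**2 - 1)) = (-61 + V)/(V + (-1 + 2*V**2)) = (-61 + V)/(-1 + V + 2*V**2))
sqrt(q(5*(3 - 3)) + 3318) = sqrt((-61 + 5*(3 - 3))/(-1 + 5*(3 - 3) + 2*(5*(3 - 3))**2) + 3318) = sqrt((-61 + 5*0)/(-1 + 5*0 + 2*(5*0)**2) + 3318) = sqrt((-61 + 0)/(-1 + 0 + 2*0**2) + 3318) = sqrt(-61/(-1 + 0 + 2*0) + 3318) = sqrt(-61/(-1 + 0 + 0) + 3318) = sqrt(-61/(-1) + 3318) = sqrt(-1*(-61) + 3318) = sqrt(61 + 3318) = sqrt(3379)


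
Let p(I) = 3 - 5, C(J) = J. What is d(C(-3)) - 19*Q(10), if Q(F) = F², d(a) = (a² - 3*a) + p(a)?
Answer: -1884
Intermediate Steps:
p(I) = -2
d(a) = -2 + a² - 3*a (d(a) = (a² - 3*a) - 2 = -2 + a² - 3*a)
d(C(-3)) - 19*Q(10) = (-2 + (-3)² - 3*(-3)) - 19*10² = (-2 + 9 + 9) - 19*100 = 16 - 1900 = -1884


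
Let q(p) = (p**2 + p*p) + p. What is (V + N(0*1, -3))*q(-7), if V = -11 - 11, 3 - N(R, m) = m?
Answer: -1456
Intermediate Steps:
N(R, m) = 3 - m
V = -22
q(p) = p + 2*p**2 (q(p) = (p**2 + p**2) + p = 2*p**2 + p = p + 2*p**2)
(V + N(0*1, -3))*q(-7) = (-22 + (3 - 1*(-3)))*(-7*(1 + 2*(-7))) = (-22 + (3 + 3))*(-7*(1 - 14)) = (-22 + 6)*(-7*(-13)) = -16*91 = -1456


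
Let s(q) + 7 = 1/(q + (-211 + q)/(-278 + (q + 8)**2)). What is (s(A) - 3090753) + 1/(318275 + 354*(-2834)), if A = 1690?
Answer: -10314577868456888121373/3337230283304659 ≈ -3.0908e+6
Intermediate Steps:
s(q) = -7 + 1/(q + (-211 + q)/(-278 + (8 + q)**2)) (s(q) = -7 + 1/(q + (-211 + q)/(-278 + (q + 8)**2)) = -7 + 1/(q + (-211 + q)/(-278 + (8 + q)**2)))
(s(A) - 3090753) + 1/(318275 + 354*(-2834)) = ((1263 - 111*1690**2 - 7*1690**3 + 1507*1690)/(-211 + 1690**3 - 213*1690 + 16*1690**2) - 3090753) + 1/(318275 + 354*(-2834)) = ((1263 - 111*2856100 - 7*4826809000 + 2546830)/(-211 + 4826809000 - 359970 + 16*2856100) - 3090753) + 1/(318275 - 1003236) = ((1263 - 317027100 - 33787663000 + 2546830)/(-211 + 4826809000 - 359970 + 45697600) - 3090753) + 1/(-684961) = (-34102142007/4872146419 - 3090753) - 1/684961 = -15058635263105514/4872146419 - 1/684961 = -10314577868456888121373/3337230283304659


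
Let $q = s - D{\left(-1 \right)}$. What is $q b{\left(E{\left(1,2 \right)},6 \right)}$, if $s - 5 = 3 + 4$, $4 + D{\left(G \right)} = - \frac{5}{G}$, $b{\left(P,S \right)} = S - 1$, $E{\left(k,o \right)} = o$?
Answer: $55$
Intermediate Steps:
$b{\left(P,S \right)} = -1 + S$
$D{\left(G \right)} = -4 - \frac{5}{G}$
$s = 12$ ($s = 5 + \left(3 + 4\right) = 5 + 7 = 12$)
$q = 11$ ($q = 12 - \left(-4 - \frac{5}{-1}\right) = 12 - \left(-4 - -5\right) = 12 - \left(-4 + 5\right) = 12 - 1 = 11$)
$q b{\left(E{\left(1,2 \right)},6 \right)} = 11 \left(-1 + 6\right) = 11 \cdot 5 = 55$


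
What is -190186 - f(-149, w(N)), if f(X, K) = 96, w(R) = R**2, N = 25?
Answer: -190282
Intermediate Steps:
-190186 - f(-149, w(N)) = -190186 - 1*96 = -190186 - 96 = -190282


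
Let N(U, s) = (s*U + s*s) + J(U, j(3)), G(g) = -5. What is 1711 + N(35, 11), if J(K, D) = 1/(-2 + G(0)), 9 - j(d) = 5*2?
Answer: 15518/7 ≈ 2216.9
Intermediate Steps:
j(d) = -1 (j(d) = 9 - 5*2 = 9 - 1*10 = 9 - 10 = -1)
J(K, D) = -⅐ (J(K, D) = 1/(-2 - 5) = 1/(-7) = -⅐)
N(U, s) = -⅐ + s² + U*s (N(U, s) = (s*U + s*s) - ⅐ = (U*s + s²) - ⅐ = (s² + U*s) - ⅐ = -⅐ + s² + U*s)
1711 + N(35, 11) = 1711 + (-⅐ + 11² + 35*11) = 1711 + (-⅐ + 121 + 385) = 1711 + 3541/7 = 15518/7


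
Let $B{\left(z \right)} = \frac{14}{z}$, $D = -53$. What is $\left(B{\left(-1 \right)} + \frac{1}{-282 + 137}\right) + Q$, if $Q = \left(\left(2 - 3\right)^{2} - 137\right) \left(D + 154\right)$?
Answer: $- \frac{1993751}{145} \approx -13750.0$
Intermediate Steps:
$Q = -13736$ ($Q = \left(\left(2 - 3\right)^{2} - 137\right) \left(-53 + 154\right) = \left(\left(-1\right)^{2} - 137\right) 101 = \left(1 - 137\right) 101 = \left(-136\right) 101 = -13736$)
$\left(B{\left(-1 \right)} + \frac{1}{-282 + 137}\right) + Q = \left(\frac{14}{-1} + \frac{1}{-282 + 137}\right) - 13736 = \left(14 \left(-1\right) + \frac{1}{-145}\right) - 13736 = \left(-14 - \frac{1}{145}\right) - 13736 = - \frac{2031}{145} - 13736 = - \frac{1993751}{145}$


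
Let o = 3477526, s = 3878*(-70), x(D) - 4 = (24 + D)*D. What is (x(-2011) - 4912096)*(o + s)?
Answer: -2937509881510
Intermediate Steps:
x(D) = 4 + D*(24 + D) (x(D) = 4 + (24 + D)*D = 4 + D*(24 + D))
s = -271460
(x(-2011) - 4912096)*(o + s) = ((4 + (-2011)² + 24*(-2011)) - 4912096)*(3477526 - 271460) = ((4 + 4044121 - 48264) - 4912096)*3206066 = (3995861 - 4912096)*3206066 = -916235*3206066 = -2937509881510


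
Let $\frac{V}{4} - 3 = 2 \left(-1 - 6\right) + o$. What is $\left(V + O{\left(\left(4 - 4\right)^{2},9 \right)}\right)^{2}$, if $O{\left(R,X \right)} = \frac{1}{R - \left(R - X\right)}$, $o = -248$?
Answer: $\frac{86918329}{81} \approx 1.0731 \cdot 10^{6}$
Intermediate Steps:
$V = -1036$ ($V = 12 + 4 \left(2 \left(-1 - 6\right) - 248\right) = 12 + 4 \left(2 \left(-7\right) - 248\right) = 12 + 4 \left(-14 - 248\right) = 12 + 4 \left(-262\right) = 12 - 1048 = -1036$)
$O{\left(R,X \right)} = \frac{1}{X}$
$\left(V + O{\left(\left(4 - 4\right)^{2},9 \right)}\right)^{2} = \left(-1036 + \frac{1}{9}\right)^{2} = \left(- \frac{9323}{9}\right)^{2} = \frac{86918329}{81}$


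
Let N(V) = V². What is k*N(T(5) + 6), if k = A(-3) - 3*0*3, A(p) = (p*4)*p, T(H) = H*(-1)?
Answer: 36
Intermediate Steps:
T(H) = -H
A(p) = 4*p² (A(p) = (4*p)*p = 4*p²)
k = 36 (k = 4*(-3)² - 3*0*3 = 4*9 - 0*3 = 36 - 1*0 = 36 + 0 = 36)
k*N(T(5) + 6) = 36*(-1*5 + 6)² = 36*(-5 + 6)² = 36*1² = 36*1 = 36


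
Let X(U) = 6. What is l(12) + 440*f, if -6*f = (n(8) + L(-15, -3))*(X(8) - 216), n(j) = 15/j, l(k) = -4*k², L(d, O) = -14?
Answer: -187301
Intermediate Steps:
f = -3395/8 (f = -(15/8 - 14)*(6 - 216)/6 = -(15*(⅛) - 14)*(-210)/6 = -(15/8 - 14)*(-210)/6 = -(-97)*(-210)/48 = -⅙*10185/4 = -3395/8 ≈ -424.38)
l(12) + 440*f = -4*12² + 440*(-3395/8) = -4*144 - 186725 = -576 - 186725 = -187301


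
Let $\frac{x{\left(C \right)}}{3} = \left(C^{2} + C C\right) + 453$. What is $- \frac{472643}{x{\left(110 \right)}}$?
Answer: $- \frac{472643}{73959} \approx -6.3906$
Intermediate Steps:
$x{\left(C \right)} = 1359 + 6 C^{2}$ ($x{\left(C \right)} = 3 \left(\left(C^{2} + C C\right) + 453\right) = 3 \left(\left(C^{2} + C^{2}\right) + 453\right) = 3 \left(2 C^{2} + 453\right) = 3 \left(453 + 2 C^{2}\right) = 1359 + 6 C^{2}$)
$- \frac{472643}{x{\left(110 \right)}} = - \frac{472643}{1359 + 6 \cdot 110^{2}} = - \frac{472643}{1359 + 6 \cdot 12100} = - \frac{472643}{1359 + 72600} = - \frac{472643}{73959}$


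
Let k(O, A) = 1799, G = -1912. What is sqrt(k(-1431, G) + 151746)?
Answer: sqrt(153545) ≈ 391.85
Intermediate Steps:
sqrt(k(-1431, G) + 151746) = sqrt(1799 + 151746) = sqrt(153545)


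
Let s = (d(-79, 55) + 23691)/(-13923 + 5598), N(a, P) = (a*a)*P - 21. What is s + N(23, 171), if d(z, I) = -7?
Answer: 752872666/8325 ≈ 90435.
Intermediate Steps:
N(a, P) = -21 + P*a**2 (N(a, P) = a**2*P - 21 = P*a**2 - 21 = -21 + P*a**2)
s = -23684/8325 (s = (-7 + 23691)/(-13923 + 5598) = 23684/(-8325) = 23684*(-1/8325) = -23684/8325 ≈ -2.8449)
s + N(23, 171) = -23684/8325 + (-21 + 171*23**2) = -23684/8325 + (-21 + 171*529) = -23684/8325 + (-21 + 90459) = -23684/8325 + 90438 = 752872666/8325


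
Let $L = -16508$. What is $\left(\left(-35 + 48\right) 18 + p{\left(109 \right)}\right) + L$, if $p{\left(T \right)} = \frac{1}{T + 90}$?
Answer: $- \frac{3238525}{199} \approx -16274.0$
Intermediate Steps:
$p{\left(T \right)} = \frac{1}{90 + T}$
$\left(\left(-35 + 48\right) 18 + p{\left(109 \right)}\right) + L = \left(\left(-35 + 48\right) 18 + \frac{1}{90 + 109}\right) - 16508 = \left(13 \cdot 18 + \frac{1}{199}\right) - 16508 = \left(234 + \frac{1}{199}\right) - 16508 = \frac{46567}{199} - 16508 = - \frac{3238525}{199}$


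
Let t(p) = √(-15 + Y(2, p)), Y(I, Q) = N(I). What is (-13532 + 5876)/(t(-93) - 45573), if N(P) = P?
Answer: 174453444/1038449171 + 3828*I*√13/1038449171 ≈ 0.16799 + 1.3291e-5*I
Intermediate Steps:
Y(I, Q) = I
t(p) = I*√13 (t(p) = √(-15 + 2) = √(-13) = I*√13)
(-13532 + 5876)/(t(-93) - 45573) = (-13532 + 5876)/(I*√13 - 45573) = -7656/(-45573 + I*√13)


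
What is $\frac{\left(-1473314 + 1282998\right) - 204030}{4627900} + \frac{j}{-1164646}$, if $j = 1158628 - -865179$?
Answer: $- \frac{1228156238352}{673733152925} \approx -1.8229$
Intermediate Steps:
$j = 2023807$ ($j = 1158628 + 865179 = 2023807$)
$\frac{\left(-1473314 + 1282998\right) - 204030}{4627900} + \frac{j}{-1164646} = \frac{\left(-1473314 + 1282998\right) - 204030}{4627900} + \frac{2023807}{-1164646} = \left(-190316 - 204030\right) \frac{1}{4627900} + 2023807 \left(- \frac{1}{1164646}\right) = \left(-394346\right) \frac{1}{4627900} - \frac{2023807}{1164646} = - \frac{197173}{2313950} - \frac{2023807}{1164646} = - \frac{1228156238352}{673733152925}$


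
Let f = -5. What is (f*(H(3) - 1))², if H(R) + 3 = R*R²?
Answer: 13225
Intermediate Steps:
H(R) = -3 + R³ (H(R) = -3 + R*R² = -3 + R³)
(f*(H(3) - 1))² = (-5*((-3 + 3³) - 1))² = (-5*((-3 + 27) - 1))² = (-5*(24 - 1))² = (-5*23)² = (-115)² = 13225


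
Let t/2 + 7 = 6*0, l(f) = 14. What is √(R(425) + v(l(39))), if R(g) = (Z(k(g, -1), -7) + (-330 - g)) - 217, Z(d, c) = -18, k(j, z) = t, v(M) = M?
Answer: 4*I*√61 ≈ 31.241*I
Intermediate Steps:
t = -14 (t = -14 + 2*(6*0) = -14 + 2*0 = -14 + 0 = -14)
k(j, z) = -14
R(g) = -565 - g (R(g) = (-18 + (-330 - g)) - 217 = (-348 - g) - 217 = -565 - g)
√(R(425) + v(l(39))) = √((-565 - 1*425) + 14) = √((-565 - 425) + 14) = √(-990 + 14) = √(-976) = 4*I*√61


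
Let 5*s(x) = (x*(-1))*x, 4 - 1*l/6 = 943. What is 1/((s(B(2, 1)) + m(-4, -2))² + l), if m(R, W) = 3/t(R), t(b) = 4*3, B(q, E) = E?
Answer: -400/2253599 ≈ -0.00017749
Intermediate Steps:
t(b) = 12
m(R, W) = ¼ (m(R, W) = 3/12 = 3*(1/12) = ¼)
l = -5634 (l = 24 - 6*943 = 24 - 5658 = -5634)
s(x) = -x²/5 (s(x) = ((x*(-1))*x)/5 = ((-x)*x)/5 = (-x²)/5 = -x²/5)
1/((s(B(2, 1)) + m(-4, -2))² + l) = 1/((-⅕*1² + ¼)² - 5634) = 1/((-⅕*1 + ¼)² - 5634) = 1/((-⅕ + ¼)² - 5634) = 1/((1/20)² - 5634) = 1/(1/400 - 5634) = 1/(-2253599/400) = -400/2253599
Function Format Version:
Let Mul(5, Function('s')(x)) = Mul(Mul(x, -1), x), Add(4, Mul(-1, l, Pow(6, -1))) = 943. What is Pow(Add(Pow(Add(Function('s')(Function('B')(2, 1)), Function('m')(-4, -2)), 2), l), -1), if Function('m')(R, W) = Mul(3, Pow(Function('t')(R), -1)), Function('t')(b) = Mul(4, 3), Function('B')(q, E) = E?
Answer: Rational(-400, 2253599) ≈ -0.00017749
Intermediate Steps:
Function('t')(b) = 12
Function('m')(R, W) = Rational(1, 4) (Function('m')(R, W) = Mul(3, Pow(12, -1)) = Mul(3, Rational(1, 12)) = Rational(1, 4))
l = -5634 (l = Add(24, Mul(-6, 943)) = Add(24, -5658) = -5634)
Function('s')(x) = Mul(Rational(-1, 5), Pow(x, 2)) (Function('s')(x) = Mul(Rational(1, 5), Mul(Mul(x, -1), x)) = Mul(Rational(1, 5), Mul(Mul(-1, x), x)) = Mul(Rational(1, 5), Mul(-1, Pow(x, 2))) = Mul(Rational(-1, 5), Pow(x, 2)))
Pow(Add(Pow(Add(Function('s')(Function('B')(2, 1)), Function('m')(-4, -2)), 2), l), -1) = Pow(Add(Pow(Add(Mul(Rational(-1, 5), Pow(1, 2)), Rational(1, 4)), 2), -5634), -1) = Pow(Add(Pow(Add(Mul(Rational(-1, 5), 1), Rational(1, 4)), 2), -5634), -1) = Pow(Add(Pow(Add(Rational(-1, 5), Rational(1, 4)), 2), -5634), -1) = Pow(Add(Pow(Rational(1, 20), 2), -5634), -1) = Pow(Add(Rational(1, 400), -5634), -1) = Pow(Rational(-2253599, 400), -1) = Rational(-400, 2253599)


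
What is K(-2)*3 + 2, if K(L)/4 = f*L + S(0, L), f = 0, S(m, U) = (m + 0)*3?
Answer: 2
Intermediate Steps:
S(m, U) = 3*m (S(m, U) = m*3 = 3*m)
K(L) = 0 (K(L) = 4*(0*L + 3*0) = 4*(0 + 0) = 4*0 = 0)
K(-2)*3 + 2 = 0*3 + 2 = 0 + 2 = 2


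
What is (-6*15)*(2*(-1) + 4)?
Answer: -180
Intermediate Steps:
(-6*15)*(2*(-1) + 4) = -90*(-2 + 4) = -90*2 = -180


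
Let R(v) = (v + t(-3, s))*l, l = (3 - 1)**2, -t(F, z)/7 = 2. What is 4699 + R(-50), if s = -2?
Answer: 4443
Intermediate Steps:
t(F, z) = -14 (t(F, z) = -7*2 = -14)
l = 4 (l = 2**2 = 4)
R(v) = -56 + 4*v (R(v) = (v - 14)*4 = (-14 + v)*4 = -56 + 4*v)
4699 + R(-50) = 4699 + (-56 + 4*(-50)) = 4699 + (-56 - 200) = 4699 - 256 = 4443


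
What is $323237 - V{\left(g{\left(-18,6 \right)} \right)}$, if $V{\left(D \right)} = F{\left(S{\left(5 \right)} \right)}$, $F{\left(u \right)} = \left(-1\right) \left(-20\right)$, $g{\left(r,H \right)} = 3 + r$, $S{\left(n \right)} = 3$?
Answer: $323217$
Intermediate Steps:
$F{\left(u \right)} = 20$
$V{\left(D \right)} = 20$
$323237 - V{\left(g{\left(-18,6 \right)} \right)} = 323237 - 20 = 323217$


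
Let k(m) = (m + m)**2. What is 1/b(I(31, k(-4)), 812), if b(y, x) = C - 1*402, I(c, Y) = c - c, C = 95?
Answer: -1/307 ≈ -0.0032573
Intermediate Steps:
k(m) = 4*m**2 (k(m) = (2*m)**2 = 4*m**2)
I(c, Y) = 0
b(y, x) = -307 (b(y, x) = 95 - 1*402 = 95 - 402 = -307)
1/b(I(31, k(-4)), 812) = 1/(-307) = -1/307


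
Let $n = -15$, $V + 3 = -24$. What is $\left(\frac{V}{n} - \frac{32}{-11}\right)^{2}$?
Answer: $\frac{67081}{3025} \approx 22.176$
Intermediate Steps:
$V = -27$ ($V = -3 - 24 = -27$)
$\left(\frac{V}{n} - \frac{32}{-11}\right)^{2} = \left(- \frac{27}{-15} - \frac{32}{-11}\right)^{2} = \left(\left(-27\right) \left(- \frac{1}{15}\right) - - \frac{32}{11}\right)^{2} = \left(\frac{9}{5} + \frac{32}{11}\right)^{2} = \left(\frac{259}{55}\right)^{2} = \frac{67081}{3025}$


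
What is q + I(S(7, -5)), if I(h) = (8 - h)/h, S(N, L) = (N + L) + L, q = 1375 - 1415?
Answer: -131/3 ≈ -43.667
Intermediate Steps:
q = -40
S(N, L) = N + 2*L (S(N, L) = (L + N) + L = N + 2*L)
I(h) = (8 - h)/h
q + I(S(7, -5)) = -40 + (8 - (7 + 2*(-5)))/(7 + 2*(-5)) = -40 + (8 - (7 - 10))/(7 - 10) = -40 + (8 - 1*(-3))/(-3) = -40 - (8 + 3)/3 = -40 - ⅓*11 = -40 - 11/3 = -131/3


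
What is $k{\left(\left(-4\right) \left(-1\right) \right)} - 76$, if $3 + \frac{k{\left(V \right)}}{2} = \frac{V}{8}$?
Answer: $-81$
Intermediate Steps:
$k{\left(V \right)} = -6 + \frac{V}{4}$ ($k{\left(V \right)} = -6 + 2 \frac{V}{8} = -6 + \frac{V}{4}$)
$k{\left(\left(-4\right) \left(-1\right) \right)} - 76 = \left(-6 + \frac{\left(-4\right) \left(-1\right)}{4}\right) - 76 = \left(-6 + \frac{1}{4} \cdot 4\right) - 76 = \left(-6 + 1\right) - 76 = -5 - 76 = -81$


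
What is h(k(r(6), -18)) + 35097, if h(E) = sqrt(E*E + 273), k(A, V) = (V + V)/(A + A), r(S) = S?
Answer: 35097 + sqrt(282) ≈ 35114.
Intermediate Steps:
k(A, V) = V/A (k(A, V) = (2*V)/((2*A)) = (2*V)*(1/(2*A)) = V/A)
h(E) = sqrt(273 + E**2) (h(E) = sqrt(E**2 + 273) = sqrt(273 + E**2))
h(k(r(6), -18)) + 35097 = sqrt(273 + (-18/6)**2) + 35097 = sqrt(273 + (-18*1/6)**2) + 35097 = sqrt(273 + (-3)**2) + 35097 = sqrt(273 + 9) + 35097 = sqrt(282) + 35097 = 35097 + sqrt(282)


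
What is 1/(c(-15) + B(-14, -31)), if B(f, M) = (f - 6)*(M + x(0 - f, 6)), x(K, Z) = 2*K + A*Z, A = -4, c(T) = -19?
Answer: 1/521 ≈ 0.0019194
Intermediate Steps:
x(K, Z) = -4*Z + 2*K (x(K, Z) = 2*K - 4*Z = -4*Z + 2*K)
B(f, M) = (-6 + f)*(-24 + M - 2*f) (B(f, M) = (f - 6)*(M + (-4*6 + 2*(0 - f))) = (-6 + f)*(M + (-24 + 2*(-f))) = (-6 + f)*(M + (-24 - 2*f)) = (-6 + f)*(-24 + M - 2*f))
1/(c(-15) + B(-14, -31)) = 1/(-19 + (144 - 12*(-14) - 6*(-31) - 2*(-14)² - 31*(-14))) = 1/(-19 + (144 + 168 + 186 - 2*196 + 434)) = 1/(-19 + (144 + 168 + 186 - 392 + 434)) = 1/(-19 + 540) = 1/521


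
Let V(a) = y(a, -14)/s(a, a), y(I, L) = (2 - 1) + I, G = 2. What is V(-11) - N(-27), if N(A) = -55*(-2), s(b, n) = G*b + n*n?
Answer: -10900/99 ≈ -110.10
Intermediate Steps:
y(I, L) = 1 + I
s(b, n) = n**2 + 2*b (s(b, n) = 2*b + n*n = 2*b + n**2 = n**2 + 2*b)
N(A) = 110
V(a) = (1 + a)/(a**2 + 2*a)
V(-11) - N(-27) = (1 - 11)/((-11)*(2 - 11)) - 1*110 = -1/11*(-10)/(-9) - 110 = -1/11*(-1/9)*(-10) - 110 = -10/99 - 110 = -10900/99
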